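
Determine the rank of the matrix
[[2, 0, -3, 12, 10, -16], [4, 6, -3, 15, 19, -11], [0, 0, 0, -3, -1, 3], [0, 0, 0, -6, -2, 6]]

ρ1 -> 1/2·ρ1
  [ 1  0  -3/2   6   5   -8 ]
  [ 4  6    -3  15  19  -11 ]
  [ 0  0     0  -3  -1    3 ]
  [ 0  0     0  -6  -2    6 ]
ρ2 -> ρ2 − 4·ρ1
  [ 1  0  -3/2   6   5  -8 ]
  [ 0  6     3  -9  -1  21 ]
  [ 0  0     0  -3  -1   3 ]
  [ 0  0     0  -6  -2   6 ]
ρ2 -> 1/6·ρ2
  [ 1  0  -3/2     6     5   -8 ]
  [ 0  1   1/2  -3/2  -1/6  7/2 ]
  [ 0  0     0    -3    -1    3 ]
  [ 0  0     0    -6    -2    6 ]
ρ3 -> -1/3·ρ3
  [ 1  0  -3/2     6     5   -8 ]
  [ 0  1   1/2  -3/2  -1/6  7/2 ]
  [ 0  0     0     1   1/3   -1 ]
  [ 0  0     0    -6    -2    6 ]
ρ4 -> ρ4 + 6·ρ3
  [ 1  0  -3/2     6     5   -8 ]
  [ 0  1   1/2  -3/2  -1/6  7/2 ]
  [ 0  0     0     1   1/3   -1 ]
  [ 0  0     0     0     0    0 ]
ρ2 -> ρ2 + 3/2·ρ3
  [ 1  0  -3/2  6    5  -8 ]
  [ 0  1   1/2  0  1/3   2 ]
  [ 0  0     0  1  1/3  -1 ]
  [ 0  0     0  0    0   0 ]
ρ1 -> ρ1 − 6·ρ3
  [ 1  0  -3/2  0    3  -2 ]
  [ 0  1   1/2  0  1/3   2 ]
  [ 0  0     0  1  1/3  -1 ]
  [ 0  0     0  0    0   0 ]
The reduced form has 3 nonzero rows.

rank = 3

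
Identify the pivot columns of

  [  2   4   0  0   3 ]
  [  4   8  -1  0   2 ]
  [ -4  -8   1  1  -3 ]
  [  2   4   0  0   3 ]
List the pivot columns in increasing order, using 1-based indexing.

R1 -> 1/2·R1
  [  1   2   0  0  3/2 ]
  [  4   8  -1  0    2 ]
  [ -4  -8   1  1   -3 ]
  [  2   4   0  0    3 ]
R2 -> R2 − 4·R1
  [  1   2   0  0  3/2 ]
  [  0   0  -1  0   -4 ]
  [ -4  -8   1  1   -3 ]
  [  2   4   0  0    3 ]
R3 -> R3 + 4·R1
  [ 1  2   0  0  3/2 ]
  [ 0  0  -1  0   -4 ]
  [ 0  0   1  1    3 ]
  [ 2  4   0  0    3 ]
R4 -> R4 − 2·R1
  [ 1  2   0  0  3/2 ]
  [ 0  0  -1  0   -4 ]
  [ 0  0   1  1    3 ]
  [ 0  0   0  0    0 ]
R2 -> -1·R2
  [ 1  2  0  0  3/2 ]
  [ 0  0  1  0    4 ]
  [ 0  0  1  1    3 ]
  [ 0  0  0  0    0 ]
R3 -> R3 − R2
  [ 1  2  0  0  3/2 ]
  [ 0  0  1  0    4 ]
  [ 0  0  0  1   -1 ]
  [ 0  0  0  0    0 ]
Pivot columns are the columns containing a leading 1.

1, 3, 4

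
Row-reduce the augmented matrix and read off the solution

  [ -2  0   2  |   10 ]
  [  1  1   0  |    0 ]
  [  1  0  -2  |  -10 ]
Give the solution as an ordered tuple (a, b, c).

ρ1 ← -1/2·ρ1
  [ 1  0  -1  |   -5 ]
  [ 1  1   0  |    0 ]
  [ 1  0  -2  |  -10 ]
ρ2 ← ρ2 − ρ1
  [ 1  0  -1  |   -5 ]
  [ 0  1   1  |    5 ]
  [ 1  0  -2  |  -10 ]
ρ3 ← ρ3 − ρ1
  [ 1  0  -1  |  -5 ]
  [ 0  1   1  |   5 ]
  [ 0  0  -1  |  -5 ]
ρ3 ← -1·ρ3
  [ 1  0  -1  |  -5 ]
  [ 0  1   1  |   5 ]
  [ 0  0   1  |   5 ]
ρ2 ← ρ2 − ρ3
  [ 1  0  -1  |  -5 ]
  [ 0  1   0  |   0 ]
  [ 0  0   1  |   5 ]
ρ1 ← ρ1 + ρ3
  [ 1  0  0  |  0 ]
  [ 0  1  0  |  0 ]
  [ 0  0  1  |  5 ]
Reading off the last column: a = 0, b = 0, c = 5.

(0, 0, 5)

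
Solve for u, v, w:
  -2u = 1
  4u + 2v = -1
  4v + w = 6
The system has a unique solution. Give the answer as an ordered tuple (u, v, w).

Form the augmented matrix and row-reduce:
  [ -2  0  0  |   1 ]
  [  4  2  0  |  -1 ]
  [  0  4  1  |   6 ]
R1 -> -1/2·R1
  [ 1  0  0  |  -1/2 ]
  [ 4  2  0  |    -1 ]
  [ 0  4  1  |     6 ]
R2 -> R2 − 4·R1
  [ 1  0  0  |  -1/2 ]
  [ 0  2  0  |     1 ]
  [ 0  4  1  |     6 ]
R2 -> 1/2·R2
  [ 1  0  0  |  -1/2 ]
  [ 0  1  0  |   1/2 ]
  [ 0  4  1  |     6 ]
R3 -> R3 − 4·R2
  [ 1  0  0  |  -1/2 ]
  [ 0  1  0  |   1/2 ]
  [ 0  0  1  |     4 ]
Reading off the last column: u = -1/2, v = 1/2, w = 4.

(-1/2, 1/2, 4)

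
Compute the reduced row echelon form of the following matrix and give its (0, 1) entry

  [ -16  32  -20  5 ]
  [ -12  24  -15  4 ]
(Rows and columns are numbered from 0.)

-2

r1 := -1/16·r1
  [   1  -2  5/4  -5/16 ]
  [ -12  24  -15      4 ]
r2 := r2 + 12·r1
  [ 1  -2  5/4  -5/16 ]
  [ 0   0    0    1/4 ]
r2 := 4·r2
  [ 1  -2  5/4  -5/16 ]
  [ 0   0    0      1 ]
r1 := r1 + 5/16·r2
  [ 1  -2  5/4  0 ]
  [ 0   0    0  1 ]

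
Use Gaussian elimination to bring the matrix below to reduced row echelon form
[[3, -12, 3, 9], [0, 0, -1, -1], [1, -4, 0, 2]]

R1 → 1/3·R1
R3 → R3 − R1
R2 → -1·R2
R3 → R3 + R2
R1 → R1 − R2

[[1, -4, 0, 2], [0, 0, 1, 1], [0, 0, 0, 0]]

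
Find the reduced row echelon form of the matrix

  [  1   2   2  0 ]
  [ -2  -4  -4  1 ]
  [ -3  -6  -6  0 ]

[[1, 2, 2, 0], [0, 0, 0, 1], [0, 0, 0, 0]]

R2 → R2 + 2·R1
  [  1   2   2  0 ]
  [  0   0   0  1 ]
  [ -3  -6  -6  0 ]
R3 → R3 + 3·R1
  [ 1  2  2  0 ]
  [ 0  0  0  1 ]
  [ 0  0  0  0 ]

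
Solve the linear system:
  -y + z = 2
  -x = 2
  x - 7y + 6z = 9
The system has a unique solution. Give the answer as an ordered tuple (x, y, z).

(-2, 1, 3)

Form the augmented matrix and row-reduce:
  [  0  -1  1  |  2 ]
  [ -1   0  0  |  2 ]
  [  1  -7  6  |  9 ]
R1 <-> R2
  [ -1   0  0  |  2 ]
  [  0  -1  1  |  2 ]
  [  1  -7  6  |  9 ]
R1 ← -1·R1
  [ 1   0  0  |  -2 ]
  [ 0  -1  1  |   2 ]
  [ 1  -7  6  |   9 ]
R3 ← R3 − R1
  [ 1   0  0  |  -2 ]
  [ 0  -1  1  |   2 ]
  [ 0  -7  6  |  11 ]
R2 ← -1·R2
  [ 1   0   0  |  -2 ]
  [ 0   1  -1  |  -2 ]
  [ 0  -7   6  |  11 ]
R3 ← R3 + 7·R2
  [ 1  0   0  |  -2 ]
  [ 0  1  -1  |  -2 ]
  [ 0  0  -1  |  -3 ]
R3 ← -1·R3
  [ 1  0   0  |  -2 ]
  [ 0  1  -1  |  -2 ]
  [ 0  0   1  |   3 ]
R2 ← R2 + R3
  [ 1  0  0  |  -2 ]
  [ 0  1  0  |   1 ]
  [ 0  0  1  |   3 ]
Reading off the last column: x = -2, y = 1, z = 3.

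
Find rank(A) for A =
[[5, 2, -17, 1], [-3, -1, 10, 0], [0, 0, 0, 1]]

Multiply R1 by 1/5.
  [  1  2/5  -17/5  1/5 ]
  [ -3   -1     10    0 ]
  [  0    0      0    1 ]
Add 3 times R1 to R2.
  [ 1  2/5  -17/5  1/5 ]
  [ 0  1/5   -1/5  3/5 ]
  [ 0    0      0    1 ]
Multiply R2 by 5.
  [ 1  2/5  -17/5  1/5 ]
  [ 0    1     -1    3 ]
  [ 0    0      0    1 ]
Subtract 3 times R3 from R2.
  [ 1  2/5  -17/5  1/5 ]
  [ 0    1     -1    0 ]
  [ 0    0      0    1 ]
Subtract 1/5 times R3 from R1.
  [ 1  2/5  -17/5  0 ]
  [ 0    1     -1  0 ]
  [ 0    0      0  1 ]
Subtract 2/5 times R2 from R1.
  [ 1  0  -3  0 ]
  [ 0  1  -1  0 ]
  [ 0  0   0  1 ]
The reduced form has 3 nonzero rows.

rank = 3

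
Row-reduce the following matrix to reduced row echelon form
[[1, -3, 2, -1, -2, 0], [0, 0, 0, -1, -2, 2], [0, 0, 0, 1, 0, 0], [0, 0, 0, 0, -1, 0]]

Multiply r2 by -1.
  [ 1  -3  2  -1  -2   0 ]
  [ 0   0  0   1   2  -2 ]
  [ 0   0  0   1   0   0 ]
  [ 0   0  0   0  -1   0 ]
Subtract r2 from r3.
  [ 1  -3  2  -1  -2   0 ]
  [ 0   0  0   1   2  -2 ]
  [ 0   0  0   0  -2   2 ]
  [ 0   0  0   0  -1   0 ]
Multiply r3 by -1/2.
  [ 1  -3  2  -1  -2   0 ]
  [ 0   0  0   1   2  -2 ]
  [ 0   0  0   0   1  -1 ]
  [ 0   0  0   0  -1   0 ]
Add r3 to r4.
  [ 1  -3  2  -1  -2   0 ]
  [ 0   0  0   1   2  -2 ]
  [ 0   0  0   0   1  -1 ]
  [ 0   0  0   0   0  -1 ]
Multiply r4 by -1.
  [ 1  -3  2  -1  -2   0 ]
  [ 0   0  0   1   2  -2 ]
  [ 0   0  0   0   1  -1 ]
  [ 0   0  0   0   0   1 ]
Add r4 to r3.
  [ 1  -3  2  -1  -2   0 ]
  [ 0   0  0   1   2  -2 ]
  [ 0   0  0   0   1   0 ]
  [ 0   0  0   0   0   1 ]
Add 2 times r4 to r2.
  [ 1  -3  2  -1  -2  0 ]
  [ 0   0  0   1   2  0 ]
  [ 0   0  0   0   1  0 ]
  [ 0   0  0   0   0  1 ]
Subtract 2 times r3 from r2.
  [ 1  -3  2  -1  -2  0 ]
  [ 0   0  0   1   0  0 ]
  [ 0   0  0   0   1  0 ]
  [ 0   0  0   0   0  1 ]
Add 2 times r3 to r1.
  [ 1  -3  2  -1  0  0 ]
  [ 0   0  0   1  0  0 ]
  [ 0   0  0   0  1  0 ]
  [ 0   0  0   0  0  1 ]
Add r2 to r1.
  [ 1  -3  2  0  0  0 ]
  [ 0   0  0  1  0  0 ]
  [ 0   0  0  0  1  0 ]
  [ 0   0  0  0  0  1 ]

[[1, -3, 2, 0, 0, 0], [0, 0, 0, 1, 0, 0], [0, 0, 0, 0, 1, 0], [0, 0, 0, 0, 0, 1]]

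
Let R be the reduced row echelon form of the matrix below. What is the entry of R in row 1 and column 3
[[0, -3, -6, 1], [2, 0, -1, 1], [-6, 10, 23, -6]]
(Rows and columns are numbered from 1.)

Swap r1 and r2.
Multiply r1 by 1/2.
Add 6 times r1 to r3.
Multiply r2 by -1/3.
Subtract 10 times r2 from r3.
Multiply r3 by 3.
Add 1/3 times r3 to r2.
Subtract 1/2 times r3 from r1.

-1/2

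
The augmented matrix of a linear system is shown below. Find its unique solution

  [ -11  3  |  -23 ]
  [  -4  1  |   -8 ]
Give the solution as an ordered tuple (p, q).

ρ1 := -1/11·ρ1
ρ2 := ρ2 + 4·ρ1
ρ2 := -11·ρ2
ρ1 := ρ1 + 3/11·ρ2
Reading off the last column: p = 1, q = -4.

(1, -4)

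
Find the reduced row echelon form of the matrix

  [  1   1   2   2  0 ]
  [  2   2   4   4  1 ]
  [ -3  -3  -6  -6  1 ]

[[1, 1, 2, 2, 0], [0, 0, 0, 0, 1], [0, 0, 0, 0, 0]]

r2 -> r2 − 2·r1
r3 -> r3 + 3·r1
r3 -> r3 − r2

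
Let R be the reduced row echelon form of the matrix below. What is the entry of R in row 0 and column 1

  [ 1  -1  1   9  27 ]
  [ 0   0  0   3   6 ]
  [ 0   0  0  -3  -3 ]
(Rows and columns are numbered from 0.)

Multiply R2 by 1/3.
  [ 1  -1  1   9  27 ]
  [ 0   0  0   1   2 ]
  [ 0   0  0  -3  -3 ]
Add 3 times R2 to R3.
  [ 1  -1  1  9  27 ]
  [ 0   0  0  1   2 ]
  [ 0   0  0  0   3 ]
Multiply R3 by 1/3.
  [ 1  -1  1  9  27 ]
  [ 0   0  0  1   2 ]
  [ 0   0  0  0   1 ]
Subtract 2 times R3 from R2.
  [ 1  -1  1  9  27 ]
  [ 0   0  0  1   0 ]
  [ 0   0  0  0   1 ]
Subtract 27 times R3 from R1.
  [ 1  -1  1  9  0 ]
  [ 0   0  0  1  0 ]
  [ 0   0  0  0  1 ]
Subtract 9 times R2 from R1.
  [ 1  -1  1  0  0 ]
  [ 0   0  0  1  0 ]
  [ 0   0  0  0  1 ]

-1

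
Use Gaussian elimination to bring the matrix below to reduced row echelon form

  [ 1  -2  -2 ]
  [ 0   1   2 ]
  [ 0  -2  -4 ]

[[1, 0, 2], [0, 1, 2], [0, 0, 0]]

R3 -> R3 + 2·R2
  [ 1  -2  -2 ]
  [ 0   1   2 ]
  [ 0   0   0 ]
R1 -> R1 + 2·R2
  [ 1  0  2 ]
  [ 0  1  2 ]
  [ 0  0  0 ]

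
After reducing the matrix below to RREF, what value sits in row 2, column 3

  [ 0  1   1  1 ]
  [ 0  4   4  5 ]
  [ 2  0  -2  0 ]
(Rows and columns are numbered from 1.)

1

R1 <-> R3
  [ 2  0  -2  0 ]
  [ 0  4   4  5 ]
  [ 0  1   1  1 ]
R1 ← 1/2·R1
  [ 1  0  -1  0 ]
  [ 0  4   4  5 ]
  [ 0  1   1  1 ]
R2 ← 1/4·R2
  [ 1  0  -1    0 ]
  [ 0  1   1  5/4 ]
  [ 0  1   1    1 ]
R3 ← R3 − R2
  [ 1  0  -1     0 ]
  [ 0  1   1   5/4 ]
  [ 0  0   0  -1/4 ]
R3 ← -4·R3
  [ 1  0  -1    0 ]
  [ 0  1   1  5/4 ]
  [ 0  0   0    1 ]
R2 ← R2 − 5/4·R3
  [ 1  0  -1  0 ]
  [ 0  1   1  0 ]
  [ 0  0   0  1 ]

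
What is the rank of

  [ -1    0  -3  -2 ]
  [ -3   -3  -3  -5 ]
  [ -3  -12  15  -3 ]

Multiply ρ1 by -1.
  [  1    0   3   2 ]
  [ -3   -3  -3  -5 ]
  [ -3  -12  15  -3 ]
Add 3 times ρ1 to ρ2.
  [  1    0   3   2 ]
  [  0   -3   6   1 ]
  [ -3  -12  15  -3 ]
Add 3 times ρ1 to ρ3.
  [ 1    0   3  2 ]
  [ 0   -3   6  1 ]
  [ 0  -12  24  3 ]
Multiply ρ2 by -1/3.
  [ 1    0   3     2 ]
  [ 0    1  -2  -1/3 ]
  [ 0  -12  24     3 ]
Add 12 times ρ2 to ρ3.
  [ 1  0   3     2 ]
  [ 0  1  -2  -1/3 ]
  [ 0  0   0    -1 ]
Multiply ρ3 by -1.
  [ 1  0   3     2 ]
  [ 0  1  -2  -1/3 ]
  [ 0  0   0     1 ]
Add 1/3 times ρ3 to ρ2.
  [ 1  0   3  2 ]
  [ 0  1  -2  0 ]
  [ 0  0   0  1 ]
Subtract 2 times ρ3 from ρ1.
  [ 1  0   3  0 ]
  [ 0  1  -2  0 ]
  [ 0  0   0  1 ]
The reduced form has 3 nonzero rows.

rank = 3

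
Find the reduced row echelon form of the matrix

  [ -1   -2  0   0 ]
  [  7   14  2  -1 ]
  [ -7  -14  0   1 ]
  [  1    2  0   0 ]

R1 ← -1·R1
  [  1    2  0   0 ]
  [  7   14  2  -1 ]
  [ -7  -14  0   1 ]
  [  1    2  0   0 ]
R2 ← R2 − 7·R1
  [  1    2  0   0 ]
  [  0    0  2  -1 ]
  [ -7  -14  0   1 ]
  [  1    2  0   0 ]
R3 ← R3 + 7·R1
  [ 1  2  0   0 ]
  [ 0  0  2  -1 ]
  [ 0  0  0   1 ]
  [ 1  2  0   0 ]
R4 ← R4 − R1
  [ 1  2  0   0 ]
  [ 0  0  2  -1 ]
  [ 0  0  0   1 ]
  [ 0  0  0   0 ]
R2 ← 1/2·R2
  [ 1  2  0     0 ]
  [ 0  0  1  -1/2 ]
  [ 0  0  0     1 ]
  [ 0  0  0     0 ]
R2 ← R2 + 1/2·R3
  [ 1  2  0  0 ]
  [ 0  0  1  0 ]
  [ 0  0  0  1 ]
  [ 0  0  0  0 ]

[[1, 2, 0, 0], [0, 0, 1, 0], [0, 0, 0, 1], [0, 0, 0, 0]]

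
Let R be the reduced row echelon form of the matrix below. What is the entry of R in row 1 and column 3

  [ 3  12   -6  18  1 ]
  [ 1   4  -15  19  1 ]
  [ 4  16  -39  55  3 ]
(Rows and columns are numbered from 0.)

-1

r1 ← 1/3·r1
  [ 1   4   -2   6  1/3 ]
  [ 1   4  -15  19    1 ]
  [ 4  16  -39  55    3 ]
r2 ← r2 − r1
  [ 1   4   -2   6  1/3 ]
  [ 0   0  -13  13  2/3 ]
  [ 4  16  -39  55    3 ]
r3 ← r3 − 4·r1
  [ 1  4   -2   6  1/3 ]
  [ 0  0  -13  13  2/3 ]
  [ 0  0  -31  31  5/3 ]
r2 ← -1/13·r2
  [ 1  4   -2   6    1/3 ]
  [ 0  0    1  -1  -2/39 ]
  [ 0  0  -31  31    5/3 ]
r3 ← r3 + 31·r2
  [ 1  4  -2   6    1/3 ]
  [ 0  0   1  -1  -2/39 ]
  [ 0  0   0   0   1/13 ]
r3 ← 13·r3
  [ 1  4  -2   6    1/3 ]
  [ 0  0   1  -1  -2/39 ]
  [ 0  0   0   0      1 ]
r2 ← r2 + 2/39·r3
  [ 1  4  -2   6  1/3 ]
  [ 0  0   1  -1    0 ]
  [ 0  0   0   0    1 ]
r1 ← r1 − 1/3·r3
  [ 1  4  -2   6  0 ]
  [ 0  0   1  -1  0 ]
  [ 0  0   0   0  1 ]
r1 ← r1 + 2·r2
  [ 1  4  0   4  0 ]
  [ 0  0  1  -1  0 ]
  [ 0  0  0   0  1 ]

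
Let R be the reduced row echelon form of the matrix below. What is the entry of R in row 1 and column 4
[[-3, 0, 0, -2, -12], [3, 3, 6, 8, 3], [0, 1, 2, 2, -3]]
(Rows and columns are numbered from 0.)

-3

Multiply r1 by -1/3.
  [ 1  0  0  2/3   4 ]
  [ 3  3  6    8   3 ]
  [ 0  1  2    2  -3 ]
Subtract 3 times r1 from r2.
  [ 1  0  0  2/3   4 ]
  [ 0  3  6    6  -9 ]
  [ 0  1  2    2  -3 ]
Multiply r2 by 1/3.
  [ 1  0  0  2/3   4 ]
  [ 0  1  2    2  -3 ]
  [ 0  1  2    2  -3 ]
Subtract r2 from r3.
  [ 1  0  0  2/3   4 ]
  [ 0  1  2    2  -3 ]
  [ 0  0  0    0   0 ]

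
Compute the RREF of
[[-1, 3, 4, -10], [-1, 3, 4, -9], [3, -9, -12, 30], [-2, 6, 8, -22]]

Multiply ρ1 by -1.
  [  1  -3   -4   10 ]
  [ -1   3    4   -9 ]
  [  3  -9  -12   30 ]
  [ -2   6    8  -22 ]
Add ρ1 to ρ2.
  [  1  -3   -4   10 ]
  [  0   0    0    1 ]
  [  3  -9  -12   30 ]
  [ -2   6    8  -22 ]
Subtract 3 times ρ1 from ρ3.
  [  1  -3  -4   10 ]
  [  0   0   0    1 ]
  [  0   0   0    0 ]
  [ -2   6   8  -22 ]
Add 2 times ρ1 to ρ4.
  [ 1  -3  -4  10 ]
  [ 0   0   0   1 ]
  [ 0   0   0   0 ]
  [ 0   0   0  -2 ]
Add 2 times ρ2 to ρ4.
  [ 1  -3  -4  10 ]
  [ 0   0   0   1 ]
  [ 0   0   0   0 ]
  [ 0   0   0   0 ]
Subtract 10 times ρ2 from ρ1.
  [ 1  -3  -4  0 ]
  [ 0   0   0  1 ]
  [ 0   0   0  0 ]
  [ 0   0   0  0 ]

[[1, -3, -4, 0], [0, 0, 0, 1], [0, 0, 0, 0], [0, 0, 0, 0]]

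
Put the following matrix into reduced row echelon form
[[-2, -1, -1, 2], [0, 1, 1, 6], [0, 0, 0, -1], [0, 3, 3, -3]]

[[1, 0, 0, 0], [0, 1, 1, 0], [0, 0, 0, 1], [0, 0, 0, 0]]

R1 := -1/2·R1
  [ 1  1/2  1/2  -1 ]
  [ 0    1    1   6 ]
  [ 0    0    0  -1 ]
  [ 0    3    3  -3 ]
R4 := R4 − 3·R2
  [ 1  1/2  1/2   -1 ]
  [ 0    1    1    6 ]
  [ 0    0    0   -1 ]
  [ 0    0    0  -21 ]
R3 := -1·R3
  [ 1  1/2  1/2   -1 ]
  [ 0    1    1    6 ]
  [ 0    0    0    1 ]
  [ 0    0    0  -21 ]
R4 := R4 + 21·R3
  [ 1  1/2  1/2  -1 ]
  [ 0    1    1   6 ]
  [ 0    0    0   1 ]
  [ 0    0    0   0 ]
R2 := R2 − 6·R3
  [ 1  1/2  1/2  -1 ]
  [ 0    1    1   0 ]
  [ 0    0    0   1 ]
  [ 0    0    0   0 ]
R1 := R1 + R3
  [ 1  1/2  1/2  0 ]
  [ 0    1    1  0 ]
  [ 0    0    0  1 ]
  [ 0    0    0  0 ]
R1 := R1 − 1/2·R2
  [ 1  0  0  0 ]
  [ 0  1  1  0 ]
  [ 0  0  0  1 ]
  [ 0  0  0  0 ]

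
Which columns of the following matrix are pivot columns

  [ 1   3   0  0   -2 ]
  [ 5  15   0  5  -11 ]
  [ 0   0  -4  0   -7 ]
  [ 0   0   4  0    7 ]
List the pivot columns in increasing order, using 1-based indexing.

1, 3, 4

r2 := r2 − 5·r1
r2 <-> r3
r2 := -1/4·r2
r4 := r4 − 4·r2
r3 := 1/5·r3
Pivot columns are the columns containing a leading 1.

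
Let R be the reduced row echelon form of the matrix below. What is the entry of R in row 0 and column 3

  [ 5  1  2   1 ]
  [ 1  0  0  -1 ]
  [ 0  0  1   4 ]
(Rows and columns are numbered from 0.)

-1

r1 → 1/5·r1
  [ 1  1/5  2/5  1/5 ]
  [ 1    0    0   -1 ]
  [ 0    0    1    4 ]
r2 → r2 − r1
  [ 1   1/5   2/5   1/5 ]
  [ 0  -1/5  -2/5  -6/5 ]
  [ 0     0     1     4 ]
r2 → -5·r2
  [ 1  1/5  2/5  1/5 ]
  [ 0    1    2    6 ]
  [ 0    0    1    4 ]
r2 → r2 − 2·r3
  [ 1  1/5  2/5  1/5 ]
  [ 0    1    0   -2 ]
  [ 0    0    1    4 ]
r1 → r1 − 2/5·r3
  [ 1  1/5  0  -7/5 ]
  [ 0    1  0    -2 ]
  [ 0    0  1     4 ]
r1 → r1 − 1/5·r2
  [ 1  0  0  -1 ]
  [ 0  1  0  -2 ]
  [ 0  0  1   4 ]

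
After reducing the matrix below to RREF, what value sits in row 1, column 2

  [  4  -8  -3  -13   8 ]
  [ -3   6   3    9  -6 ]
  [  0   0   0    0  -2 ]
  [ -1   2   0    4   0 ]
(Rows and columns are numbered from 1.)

Multiply R1 by 1/4.
Add 3 times R1 to R2.
Add R1 to R4.
Multiply R2 by 4/3.
Add 3/4 times R2 to R4.
Multiply R3 by -1/2.
Subtract 2 times R3 from R4.
Subtract 2 times R3 from R1.
Add 3/4 times R2 to R1.

-2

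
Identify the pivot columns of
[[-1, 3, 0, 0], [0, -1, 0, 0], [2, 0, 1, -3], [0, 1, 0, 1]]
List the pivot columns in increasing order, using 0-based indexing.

ρ1 ← -1·ρ1
ρ3 ← ρ3 − 2·ρ1
ρ2 ← -1·ρ2
ρ3 ← ρ3 − 6·ρ2
ρ4 ← ρ4 − ρ2
ρ3 ← ρ3 + 3·ρ4
ρ1 ← ρ1 + 3·ρ2
Pivot columns are the columns containing a leading 1.

0, 1, 2, 3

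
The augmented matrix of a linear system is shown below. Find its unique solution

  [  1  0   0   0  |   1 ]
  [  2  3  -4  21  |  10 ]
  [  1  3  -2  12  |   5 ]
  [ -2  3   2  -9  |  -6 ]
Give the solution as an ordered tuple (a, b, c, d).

(1, 0, -2, 0)

ρ2 := ρ2 − 2·ρ1
  [  1  0   0   0  |   1 ]
  [  0  3  -4  21  |   8 ]
  [  1  3  -2  12  |   5 ]
  [ -2  3   2  -9  |  -6 ]
ρ3 := ρ3 − ρ1
  [  1  0   0   0  |   1 ]
  [  0  3  -4  21  |   8 ]
  [  0  3  -2  12  |   4 ]
  [ -2  3   2  -9  |  -6 ]
ρ4 := ρ4 + 2·ρ1
  [ 1  0   0   0  |   1 ]
  [ 0  3  -4  21  |   8 ]
  [ 0  3  -2  12  |   4 ]
  [ 0  3   2  -9  |  -4 ]
ρ2 := 1/3·ρ2
  [ 1  0     0   0  |    1 ]
  [ 0  1  -4/3   7  |  8/3 ]
  [ 0  3    -2  12  |    4 ]
  [ 0  3     2  -9  |   -4 ]
ρ3 := ρ3 − 3·ρ2
  [ 1  0     0   0  |    1 ]
  [ 0  1  -4/3   7  |  8/3 ]
  [ 0  0     2  -9  |   -4 ]
  [ 0  3     2  -9  |   -4 ]
ρ4 := ρ4 − 3·ρ2
  [ 1  0     0    0  |    1 ]
  [ 0  1  -4/3    7  |  8/3 ]
  [ 0  0     2   -9  |   -4 ]
  [ 0  0     6  -30  |  -12 ]
ρ3 := 1/2·ρ3
  [ 1  0     0     0  |    1 ]
  [ 0  1  -4/3     7  |  8/3 ]
  [ 0  0     1  -9/2  |   -2 ]
  [ 0  0     6   -30  |  -12 ]
ρ4 := ρ4 − 6·ρ3
  [ 1  0     0     0  |    1 ]
  [ 0  1  -4/3     7  |  8/3 ]
  [ 0  0     1  -9/2  |   -2 ]
  [ 0  0     0    -3  |    0 ]
ρ4 := -1/3·ρ4
  [ 1  0     0     0  |    1 ]
  [ 0  1  -4/3     7  |  8/3 ]
  [ 0  0     1  -9/2  |   -2 ]
  [ 0  0     0     1  |    0 ]
ρ3 := ρ3 + 9/2·ρ4
  [ 1  0     0  0  |    1 ]
  [ 0  1  -4/3  7  |  8/3 ]
  [ 0  0     1  0  |   -2 ]
  [ 0  0     0  1  |    0 ]
ρ2 := ρ2 − 7·ρ4
  [ 1  0     0  0  |    1 ]
  [ 0  1  -4/3  0  |  8/3 ]
  [ 0  0     1  0  |   -2 ]
  [ 0  0     0  1  |    0 ]
ρ2 := ρ2 + 4/3·ρ3
  [ 1  0  0  0  |   1 ]
  [ 0  1  0  0  |   0 ]
  [ 0  0  1  0  |  -2 ]
  [ 0  0  0  1  |   0 ]
Reading off the last column: a = 1, b = 0, c = -2, d = 0.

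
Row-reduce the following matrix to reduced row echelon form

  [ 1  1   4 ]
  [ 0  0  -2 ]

r2 -> -1/2·r2
  [ 1  1  4 ]
  [ 0  0  1 ]
r1 -> r1 − 4·r2
  [ 1  1  0 ]
  [ 0  0  1 ]

[[1, 1, 0], [0, 0, 1]]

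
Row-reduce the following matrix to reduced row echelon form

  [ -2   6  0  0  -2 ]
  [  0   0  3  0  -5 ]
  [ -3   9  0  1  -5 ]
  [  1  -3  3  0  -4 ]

[[1, -3, 0, 0, 1], [0, 0, 1, 0, -5/3], [0, 0, 0, 1, -2], [0, 0, 0, 0, 0]]

ρ1 := -1/2·ρ1
  [  1  -3  0  0   1 ]
  [  0   0  3  0  -5 ]
  [ -3   9  0  1  -5 ]
  [  1  -3  3  0  -4 ]
ρ3 := ρ3 + 3·ρ1
  [ 1  -3  0  0   1 ]
  [ 0   0  3  0  -5 ]
  [ 0   0  0  1  -2 ]
  [ 1  -3  3  0  -4 ]
ρ4 := ρ4 − ρ1
  [ 1  -3  0  0   1 ]
  [ 0   0  3  0  -5 ]
  [ 0   0  0  1  -2 ]
  [ 0   0  3  0  -5 ]
ρ2 := 1/3·ρ2
  [ 1  -3  0  0     1 ]
  [ 0   0  1  0  -5/3 ]
  [ 0   0  0  1    -2 ]
  [ 0   0  3  0    -5 ]
ρ4 := ρ4 − 3·ρ2
  [ 1  -3  0  0     1 ]
  [ 0   0  1  0  -5/3 ]
  [ 0   0  0  1    -2 ]
  [ 0   0  0  0     0 ]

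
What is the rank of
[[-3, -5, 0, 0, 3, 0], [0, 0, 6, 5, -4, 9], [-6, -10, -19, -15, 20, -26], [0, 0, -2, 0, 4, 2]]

r1 ← -1/3·r1
  [  1  5/3    0    0  -1    0 ]
  [  0    0    6    5  -4    9 ]
  [ -6  -10  -19  -15  20  -26 ]
  [  0    0   -2    0   4    2 ]
r3 ← r3 + 6·r1
  [ 1  5/3    0    0  -1    0 ]
  [ 0    0    6    5  -4    9 ]
  [ 0    0  -19  -15  14  -26 ]
  [ 0    0   -2    0   4    2 ]
r2 ← 1/6·r2
  [ 1  5/3    0    0    -1    0 ]
  [ 0    0    1  5/6  -2/3  3/2 ]
  [ 0    0  -19  -15    14  -26 ]
  [ 0    0   -2    0     4    2 ]
r3 ← r3 + 19·r2
  [ 1  5/3   0    0    -1    0 ]
  [ 0    0   1  5/6  -2/3  3/2 ]
  [ 0    0   0  5/6   4/3  5/2 ]
  [ 0    0  -2    0     4    2 ]
r4 ← r4 + 2·r2
  [ 1  5/3  0    0    -1    0 ]
  [ 0    0  1  5/6  -2/3  3/2 ]
  [ 0    0  0  5/6   4/3  5/2 ]
  [ 0    0  0  5/3   8/3    5 ]
r3 ← 6/5·r3
  [ 1  5/3  0    0    -1    0 ]
  [ 0    0  1  5/6  -2/3  3/2 ]
  [ 0    0  0    1   8/5    3 ]
  [ 0    0  0  5/3   8/3    5 ]
r4 ← r4 − 5/3·r3
  [ 1  5/3  0    0    -1    0 ]
  [ 0    0  1  5/6  -2/3  3/2 ]
  [ 0    0  0    1   8/5    3 ]
  [ 0    0  0    0     0    0 ]
r2 ← r2 − 5/6·r3
  [ 1  5/3  0  0   -1   0 ]
  [ 0    0  1  0   -2  -1 ]
  [ 0    0  0  1  8/5   3 ]
  [ 0    0  0  0    0   0 ]
The reduced form has 3 nonzero rows.

rank = 3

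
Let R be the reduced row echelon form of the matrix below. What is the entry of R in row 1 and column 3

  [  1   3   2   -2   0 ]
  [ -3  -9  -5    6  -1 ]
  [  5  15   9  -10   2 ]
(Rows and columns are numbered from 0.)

r2 → r2 + 3·r1
  [ 1   3  2   -2   0 ]
  [ 0   0  1    0  -1 ]
  [ 5  15  9  -10   2 ]
r3 → r3 − 5·r1
  [ 1  3   2  -2   0 ]
  [ 0  0   1   0  -1 ]
  [ 0  0  -1   0   2 ]
r3 → r3 + r2
  [ 1  3  2  -2   0 ]
  [ 0  0  1   0  -1 ]
  [ 0  0  0   0   1 ]
r2 → r2 + r3
  [ 1  3  2  -2  0 ]
  [ 0  0  1   0  0 ]
  [ 0  0  0   0  1 ]
r1 → r1 − 2·r2
  [ 1  3  0  -2  0 ]
  [ 0  0  1   0  0 ]
  [ 0  0  0   0  1 ]

0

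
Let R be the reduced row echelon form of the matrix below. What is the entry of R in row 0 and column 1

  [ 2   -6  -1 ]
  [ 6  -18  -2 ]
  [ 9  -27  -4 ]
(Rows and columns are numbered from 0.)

-3

ρ1 ← 1/2·ρ1
ρ2 ← ρ2 − 6·ρ1
ρ3 ← ρ3 − 9·ρ1
ρ3 ← ρ3 − 1/2·ρ2
ρ1 ← ρ1 + 1/2·ρ2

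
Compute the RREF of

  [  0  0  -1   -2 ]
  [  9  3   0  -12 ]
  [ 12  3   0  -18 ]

[[1, 0, 0, -2], [0, 1, 0, 2], [0, 0, 1, 2]]

Swap r1 and r2.
Multiply r1 by 1/9.
Subtract 12 times r1 from r3.
Swap r2 and r3.
Multiply r2 by -1.
Multiply r3 by -1.
Subtract 1/3 times r2 from r1.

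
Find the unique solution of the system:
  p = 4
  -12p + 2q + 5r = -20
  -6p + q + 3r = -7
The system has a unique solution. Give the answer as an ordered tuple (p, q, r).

Form the augmented matrix and row-reduce:
  [   1  0  0  |    4 ]
  [ -12  2  5  |  -20 ]
  [  -6  1  3  |   -7 ]
Add 12 times R1 to R2.
  [  1  0  0  |   4 ]
  [  0  2  5  |  28 ]
  [ -6  1  3  |  -7 ]
Add 6 times R1 to R3.
  [ 1  0  0  |   4 ]
  [ 0  2  5  |  28 ]
  [ 0  1  3  |  17 ]
Multiply R2 by 1/2.
  [ 1  0    0  |   4 ]
  [ 0  1  5/2  |  14 ]
  [ 0  1    3  |  17 ]
Subtract R2 from R3.
  [ 1  0    0  |   4 ]
  [ 0  1  5/2  |  14 ]
  [ 0  0  1/2  |   3 ]
Multiply R3 by 2.
  [ 1  0    0  |   4 ]
  [ 0  1  5/2  |  14 ]
  [ 0  0    1  |   6 ]
Subtract 5/2 times R3 from R2.
  [ 1  0  0  |   4 ]
  [ 0  1  0  |  -1 ]
  [ 0  0  1  |   6 ]
Reading off the last column: p = 4, q = -1, r = 6.

(4, -1, 6)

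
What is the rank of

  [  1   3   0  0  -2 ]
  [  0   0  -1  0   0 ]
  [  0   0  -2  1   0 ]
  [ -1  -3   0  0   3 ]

rank = 4

r4 -> r4 + r1
  [ 1  3   0  0  -2 ]
  [ 0  0  -1  0   0 ]
  [ 0  0  -2  1   0 ]
  [ 0  0   0  0   1 ]
r2 -> -1·r2
  [ 1  3   0  0  -2 ]
  [ 0  0   1  0   0 ]
  [ 0  0  -2  1   0 ]
  [ 0  0   0  0   1 ]
r3 -> r3 + 2·r2
  [ 1  3  0  0  -2 ]
  [ 0  0  1  0   0 ]
  [ 0  0  0  1   0 ]
  [ 0  0  0  0   1 ]
r1 -> r1 + 2·r4
  [ 1  3  0  0  0 ]
  [ 0  0  1  0  0 ]
  [ 0  0  0  1  0 ]
  [ 0  0  0  0  1 ]
The reduced form has 4 nonzero rows.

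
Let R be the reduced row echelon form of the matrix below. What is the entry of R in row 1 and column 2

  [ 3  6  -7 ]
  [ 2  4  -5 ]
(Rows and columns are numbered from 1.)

2

R1 → 1/3·R1
R2 → R2 − 2·R1
R2 → -3·R2
R1 → R1 + 7/3·R2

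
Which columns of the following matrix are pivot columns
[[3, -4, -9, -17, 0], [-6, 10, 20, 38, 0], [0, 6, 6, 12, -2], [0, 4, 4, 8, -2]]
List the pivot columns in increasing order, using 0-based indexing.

0, 1, 4

ρ1 -> 1/3·ρ1
  [  1  -4/3  -3  -17/3   0 ]
  [ -6    10  20     38   0 ]
  [  0     6   6     12  -2 ]
  [  0     4   4      8  -2 ]
ρ2 -> ρ2 + 6·ρ1
  [ 1  -4/3  -3  -17/3   0 ]
  [ 0     2   2      4   0 ]
  [ 0     6   6     12  -2 ]
  [ 0     4   4      8  -2 ]
ρ2 -> 1/2·ρ2
  [ 1  -4/3  -3  -17/3   0 ]
  [ 0     1   1      2   0 ]
  [ 0     6   6     12  -2 ]
  [ 0     4   4      8  -2 ]
ρ3 -> ρ3 − 6·ρ2
  [ 1  -4/3  -3  -17/3   0 ]
  [ 0     1   1      2   0 ]
  [ 0     0   0      0  -2 ]
  [ 0     4   4      8  -2 ]
ρ4 -> ρ4 − 4·ρ2
  [ 1  -4/3  -3  -17/3   0 ]
  [ 0     1   1      2   0 ]
  [ 0     0   0      0  -2 ]
  [ 0     0   0      0  -2 ]
ρ3 -> -1/2·ρ3
  [ 1  -4/3  -3  -17/3   0 ]
  [ 0     1   1      2   0 ]
  [ 0     0   0      0   1 ]
  [ 0     0   0      0  -2 ]
ρ4 -> ρ4 + 2·ρ3
  [ 1  -4/3  -3  -17/3  0 ]
  [ 0     1   1      2  0 ]
  [ 0     0   0      0  1 ]
  [ 0     0   0      0  0 ]
ρ1 -> ρ1 + 4/3·ρ2
  [ 1  0  -5/3  -3  0 ]
  [ 0  1     1   2  0 ]
  [ 0  0     0   0  1 ]
  [ 0  0     0   0  0 ]
Pivot columns are the columns containing a leading 1.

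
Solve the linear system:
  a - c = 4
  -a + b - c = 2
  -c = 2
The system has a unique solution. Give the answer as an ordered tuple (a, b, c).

Form the augmented matrix and row-reduce:
  [  1  0  -1  |  4 ]
  [ -1  1  -1  |  2 ]
  [  0  0  -1  |  2 ]
ρ2 := ρ2 + ρ1
ρ3 := -1·ρ3
ρ2 := ρ2 + 2·ρ3
ρ1 := ρ1 + ρ3
Reading off the last column: a = 2, b = 2, c = -2.

(2, 2, -2)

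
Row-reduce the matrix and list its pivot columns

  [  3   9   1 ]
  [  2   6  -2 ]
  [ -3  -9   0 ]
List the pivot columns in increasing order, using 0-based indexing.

R1 ← 1/3·R1
R2 ← R2 − 2·R1
R3 ← R3 + 3·R1
R2 ← -3/8·R2
R3 ← R3 − R2
R1 ← R1 − 1/3·R2
Pivot columns are the columns containing a leading 1.

0, 2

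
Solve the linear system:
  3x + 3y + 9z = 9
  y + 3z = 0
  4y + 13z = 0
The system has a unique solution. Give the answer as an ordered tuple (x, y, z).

Form the augmented matrix and row-reduce:
  [ 3  3   9  |  9 ]
  [ 0  1   3  |  0 ]
  [ 0  4  13  |  0 ]
r1 := 1/3·r1
  [ 1  1   3  |  3 ]
  [ 0  1   3  |  0 ]
  [ 0  4  13  |  0 ]
r3 := r3 − 4·r2
  [ 1  1  3  |  3 ]
  [ 0  1  3  |  0 ]
  [ 0  0  1  |  0 ]
r2 := r2 − 3·r3
  [ 1  1  3  |  3 ]
  [ 0  1  0  |  0 ]
  [ 0  0  1  |  0 ]
r1 := r1 − 3·r3
  [ 1  1  0  |  3 ]
  [ 0  1  0  |  0 ]
  [ 0  0  1  |  0 ]
r1 := r1 − r2
  [ 1  0  0  |  3 ]
  [ 0  1  0  |  0 ]
  [ 0  0  1  |  0 ]
Reading off the last column: x = 3, y = 0, z = 0.

(3, 0, 0)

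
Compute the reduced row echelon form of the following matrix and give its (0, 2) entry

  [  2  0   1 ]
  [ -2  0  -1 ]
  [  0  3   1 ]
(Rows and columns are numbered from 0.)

R1 := 1/2·R1
R2 := R2 + 2·R1
R2 <-> R3
R2 := 1/3·R2

1/2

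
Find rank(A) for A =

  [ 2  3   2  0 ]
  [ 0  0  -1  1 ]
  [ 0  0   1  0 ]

r1 ← 1/2·r1
  [ 1  3/2   1  0 ]
  [ 0    0  -1  1 ]
  [ 0    0   1  0 ]
r2 ← -1·r2
  [ 1  3/2  1   0 ]
  [ 0    0  1  -1 ]
  [ 0    0  1   0 ]
r3 ← r3 − r2
  [ 1  3/2  1   0 ]
  [ 0    0  1  -1 ]
  [ 0    0  0   1 ]
r2 ← r2 + r3
  [ 1  3/2  1  0 ]
  [ 0    0  1  0 ]
  [ 0    0  0  1 ]
r1 ← r1 − r2
  [ 1  3/2  0  0 ]
  [ 0    0  1  0 ]
  [ 0    0  0  1 ]
The reduced form has 3 nonzero rows.

rank = 3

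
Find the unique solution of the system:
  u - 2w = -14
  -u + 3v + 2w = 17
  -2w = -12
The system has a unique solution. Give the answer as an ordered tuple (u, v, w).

(-2, 1, 6)

Form the augmented matrix and row-reduce:
  [  1  0  -2  |  -14 ]
  [ -1  3   2  |   17 ]
  [  0  0  -2  |  -12 ]
R2 := R2 + R1
R2 := 1/3·R2
R3 := -1/2·R3
R1 := R1 + 2·R3
Reading off the last column: u = -2, v = 1, w = 6.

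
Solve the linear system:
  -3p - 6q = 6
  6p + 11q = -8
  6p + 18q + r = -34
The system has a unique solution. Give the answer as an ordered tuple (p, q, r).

(6, -4, 2)

Form the augmented matrix and row-reduce:
  [ -3  -6  0  |    6 ]
  [  6  11  0  |   -8 ]
  [  6  18  1  |  -34 ]
R1 ← -1/3·R1
  [ 1   2  0  |   -2 ]
  [ 6  11  0  |   -8 ]
  [ 6  18  1  |  -34 ]
R2 ← R2 − 6·R1
  [ 1   2  0  |   -2 ]
  [ 0  -1  0  |    4 ]
  [ 6  18  1  |  -34 ]
R3 ← R3 − 6·R1
  [ 1   2  0  |   -2 ]
  [ 0  -1  0  |    4 ]
  [ 0   6  1  |  -22 ]
R2 ← -1·R2
  [ 1  2  0  |   -2 ]
  [ 0  1  0  |   -4 ]
  [ 0  6  1  |  -22 ]
R3 ← R3 − 6·R2
  [ 1  2  0  |  -2 ]
  [ 0  1  0  |  -4 ]
  [ 0  0  1  |   2 ]
R1 ← R1 − 2·R2
  [ 1  0  0  |   6 ]
  [ 0  1  0  |  -4 ]
  [ 0  0  1  |   2 ]
Reading off the last column: p = 6, q = -4, r = 2.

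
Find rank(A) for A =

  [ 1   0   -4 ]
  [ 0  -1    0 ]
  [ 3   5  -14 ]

r3 → r3 − 3·r1
  [ 1   0  -4 ]
  [ 0  -1   0 ]
  [ 0   5  -2 ]
r2 → -1·r2
  [ 1  0  -4 ]
  [ 0  1   0 ]
  [ 0  5  -2 ]
r3 → r3 − 5·r2
  [ 1  0  -4 ]
  [ 0  1   0 ]
  [ 0  0  -2 ]
r3 → -1/2·r3
  [ 1  0  -4 ]
  [ 0  1   0 ]
  [ 0  0   1 ]
r1 → r1 + 4·r3
  [ 1  0  0 ]
  [ 0  1  0 ]
  [ 0  0  1 ]
The reduced form has 3 nonzero rows.

rank = 3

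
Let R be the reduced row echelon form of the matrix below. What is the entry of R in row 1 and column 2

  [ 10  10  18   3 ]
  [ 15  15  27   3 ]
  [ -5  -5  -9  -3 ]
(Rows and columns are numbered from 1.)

Multiply r1 by 1/10.
  [  1   1  9/5  3/10 ]
  [ 15  15   27     3 ]
  [ -5  -5   -9    -3 ]
Subtract 15 times r1 from r2.
  [  1   1  9/5  3/10 ]
  [  0   0    0  -3/2 ]
  [ -5  -5   -9    -3 ]
Add 5 times r1 to r3.
  [ 1  1  9/5  3/10 ]
  [ 0  0    0  -3/2 ]
  [ 0  0    0  -3/2 ]
Multiply r2 by -2/3.
  [ 1  1  9/5  3/10 ]
  [ 0  0    0     1 ]
  [ 0  0    0  -3/2 ]
Add 3/2 times r2 to r3.
  [ 1  1  9/5  3/10 ]
  [ 0  0    0     1 ]
  [ 0  0    0     0 ]
Subtract 3/10 times r2 from r1.
  [ 1  1  9/5  0 ]
  [ 0  0    0  1 ]
  [ 0  0    0  0 ]

1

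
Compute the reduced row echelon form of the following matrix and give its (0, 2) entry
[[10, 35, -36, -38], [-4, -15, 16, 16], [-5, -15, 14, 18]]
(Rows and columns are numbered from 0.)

R1 ← 1/10·R1
R2 ← R2 + 4·R1
R3 ← R3 + 5·R1
R2 ← -1·R2
R3 ← R3 − 5/2·R2
R2 ← R2 + 4/5·R3
R1 ← R1 + 19/5·R3
R1 ← R1 − 7/2·R2

2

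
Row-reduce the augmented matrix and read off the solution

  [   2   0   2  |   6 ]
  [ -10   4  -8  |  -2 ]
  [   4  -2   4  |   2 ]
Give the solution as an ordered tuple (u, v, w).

(-1, 5, 4)

Multiply r1 by 1/2.
  [   1   0   1  |   3 ]
  [ -10   4  -8  |  -2 ]
  [   4  -2   4  |   2 ]
Add 10 times r1 to r2.
  [ 1   0  1  |   3 ]
  [ 0   4  2  |  28 ]
  [ 4  -2  4  |   2 ]
Subtract 4 times r1 from r3.
  [ 1   0  1  |    3 ]
  [ 0   4  2  |   28 ]
  [ 0  -2  0  |  -10 ]
Multiply r2 by 1/4.
  [ 1   0    1  |    3 ]
  [ 0   1  1/2  |    7 ]
  [ 0  -2    0  |  -10 ]
Add 2 times r2 to r3.
  [ 1  0    1  |  3 ]
  [ 0  1  1/2  |  7 ]
  [ 0  0    1  |  4 ]
Subtract 1/2 times r3 from r2.
  [ 1  0  1  |  3 ]
  [ 0  1  0  |  5 ]
  [ 0  0  1  |  4 ]
Subtract r3 from r1.
  [ 1  0  0  |  -1 ]
  [ 0  1  0  |   5 ]
  [ 0  0  1  |   4 ]
Reading off the last column: u = -1, v = 5, w = 4.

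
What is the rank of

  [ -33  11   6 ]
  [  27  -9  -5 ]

rank = 2

R1 → -1/33·R1
  [  1  -1/3  -2/11 ]
  [ 27    -9     -5 ]
R2 → R2 − 27·R1
  [ 1  -1/3  -2/11 ]
  [ 0     0  -1/11 ]
R2 → -11·R2
  [ 1  -1/3  -2/11 ]
  [ 0     0      1 ]
R1 → R1 + 2/11·R2
  [ 1  -1/3  0 ]
  [ 0     0  1 ]
The reduced form has 2 nonzero rows.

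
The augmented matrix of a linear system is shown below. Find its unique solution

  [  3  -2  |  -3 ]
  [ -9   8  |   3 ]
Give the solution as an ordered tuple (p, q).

(-3, -3)

ρ1 -> 1/3·ρ1
  [  1  -2/3  |  -1 ]
  [ -9     8  |   3 ]
ρ2 -> ρ2 + 9·ρ1
  [ 1  -2/3  |  -1 ]
  [ 0     2  |  -6 ]
ρ2 -> 1/2·ρ2
  [ 1  -2/3  |  -1 ]
  [ 0     1  |  -3 ]
ρ1 -> ρ1 + 2/3·ρ2
  [ 1  0  |  -3 ]
  [ 0  1  |  -3 ]
Reading off the last column: p = -3, q = -3.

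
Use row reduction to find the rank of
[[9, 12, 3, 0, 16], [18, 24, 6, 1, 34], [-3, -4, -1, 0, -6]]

ρ1 := 1/9·ρ1
  [  1  4/3  1/3  0  16/9 ]
  [ 18   24    6  1    34 ]
  [ -3   -4   -1  0    -6 ]
ρ2 := ρ2 − 18·ρ1
  [  1  4/3  1/3  0  16/9 ]
  [  0    0    0  1     2 ]
  [ -3   -4   -1  0    -6 ]
ρ3 := ρ3 + 3·ρ1
  [ 1  4/3  1/3  0  16/9 ]
  [ 0    0    0  1     2 ]
  [ 0    0    0  0  -2/3 ]
ρ3 := -3/2·ρ3
  [ 1  4/3  1/3  0  16/9 ]
  [ 0    0    0  1     2 ]
  [ 0    0    0  0     1 ]
ρ2 := ρ2 − 2·ρ3
  [ 1  4/3  1/3  0  16/9 ]
  [ 0    0    0  1     0 ]
  [ 0    0    0  0     1 ]
ρ1 := ρ1 − 16/9·ρ3
  [ 1  4/3  1/3  0  0 ]
  [ 0    0    0  1  0 ]
  [ 0    0    0  0  1 ]
The reduced form has 3 nonzero rows.

rank = 3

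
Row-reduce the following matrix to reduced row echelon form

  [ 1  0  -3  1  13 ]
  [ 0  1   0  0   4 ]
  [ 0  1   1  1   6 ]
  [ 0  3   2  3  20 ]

r3 ← r3 − r2
  [ 1  0  -3  1  13 ]
  [ 0  1   0  0   4 ]
  [ 0  0   1  1   2 ]
  [ 0  3   2  3  20 ]
r4 ← r4 − 3·r2
  [ 1  0  -3  1  13 ]
  [ 0  1   0  0   4 ]
  [ 0  0   1  1   2 ]
  [ 0  0   2  3   8 ]
r4 ← r4 − 2·r3
  [ 1  0  -3  1  13 ]
  [ 0  1   0  0   4 ]
  [ 0  0   1  1   2 ]
  [ 0  0   0  1   4 ]
r3 ← r3 − r4
  [ 1  0  -3  1  13 ]
  [ 0  1   0  0   4 ]
  [ 0  0   1  0  -2 ]
  [ 0  0   0  1   4 ]
r1 ← r1 − r4
  [ 1  0  -3  0   9 ]
  [ 0  1   0  0   4 ]
  [ 0  0   1  0  -2 ]
  [ 0  0   0  1   4 ]
r1 ← r1 + 3·r3
  [ 1  0  0  0   3 ]
  [ 0  1  0  0   4 ]
  [ 0  0  1  0  -2 ]
  [ 0  0  0  1   4 ]

[[1, 0, 0, 0, 3], [0, 1, 0, 0, 4], [0, 0, 1, 0, -2], [0, 0, 0, 1, 4]]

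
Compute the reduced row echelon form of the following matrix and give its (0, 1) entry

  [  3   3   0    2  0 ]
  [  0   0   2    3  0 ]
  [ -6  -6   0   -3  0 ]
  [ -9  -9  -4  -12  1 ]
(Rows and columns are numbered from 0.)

1

Multiply r1 by 1/3.
  [  1   1   0  2/3  0 ]
  [  0   0   2    3  0 ]
  [ -6  -6   0   -3  0 ]
  [ -9  -9  -4  -12  1 ]
Add 6 times r1 to r3.
  [  1   1   0  2/3  0 ]
  [  0   0   2    3  0 ]
  [  0   0   0    1  0 ]
  [ -9  -9  -4  -12  1 ]
Add 9 times r1 to r4.
  [ 1  1   0  2/3  0 ]
  [ 0  0   2    3  0 ]
  [ 0  0   0    1  0 ]
  [ 0  0  -4   -6  1 ]
Multiply r2 by 1/2.
  [ 1  1   0  2/3  0 ]
  [ 0  0   1  3/2  0 ]
  [ 0  0   0    1  0 ]
  [ 0  0  -4   -6  1 ]
Add 4 times r2 to r4.
  [ 1  1  0  2/3  0 ]
  [ 0  0  1  3/2  0 ]
  [ 0  0  0    1  0 ]
  [ 0  0  0    0  1 ]
Subtract 3/2 times r3 from r2.
  [ 1  1  0  2/3  0 ]
  [ 0  0  1    0  0 ]
  [ 0  0  0    1  0 ]
  [ 0  0  0    0  1 ]
Subtract 2/3 times r3 from r1.
  [ 1  1  0  0  0 ]
  [ 0  0  1  0  0 ]
  [ 0  0  0  1  0 ]
  [ 0  0  0  0  1 ]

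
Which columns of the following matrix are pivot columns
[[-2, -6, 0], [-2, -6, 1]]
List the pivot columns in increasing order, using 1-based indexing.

Multiply r1 by -1/2.
  [  1   3  0 ]
  [ -2  -6  1 ]
Add 2 times r1 to r2.
  [ 1  3  0 ]
  [ 0  0  1 ]
Pivot columns are the columns containing a leading 1.

1, 3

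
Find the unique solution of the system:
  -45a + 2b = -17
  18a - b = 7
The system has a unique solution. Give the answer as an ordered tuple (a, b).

Form the augmented matrix and row-reduce:
  [ -45   2  |  -17 ]
  [  18  -1  |    7 ]
ρ1 -> -1/45·ρ1
  [  1  -2/45  |  17/45 ]
  [ 18     -1  |      7 ]
ρ2 -> ρ2 − 18·ρ1
  [ 1  -2/45  |  17/45 ]
  [ 0   -1/5  |    1/5 ]
ρ2 -> -5·ρ2
  [ 1  -2/45  |  17/45 ]
  [ 0      1  |     -1 ]
ρ1 -> ρ1 + 2/45·ρ2
  [ 1  0  |  1/3 ]
  [ 0  1  |   -1 ]
Reading off the last column: a = 1/3, b = -1.

(1/3, -1)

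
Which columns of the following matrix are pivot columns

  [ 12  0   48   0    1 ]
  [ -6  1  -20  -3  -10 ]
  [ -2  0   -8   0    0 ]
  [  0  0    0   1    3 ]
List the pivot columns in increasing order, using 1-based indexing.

1, 2, 4, 5

R1 → 1/12·R1
  [  1  0    4   0  1/12 ]
  [ -6  1  -20  -3   -10 ]
  [ -2  0   -8   0     0 ]
  [  0  0    0   1     3 ]
R2 → R2 + 6·R1
  [  1  0   4   0   1/12 ]
  [  0  1   4  -3  -19/2 ]
  [ -2  0  -8   0      0 ]
  [  0  0   0   1      3 ]
R3 → R3 + 2·R1
  [ 1  0  4   0   1/12 ]
  [ 0  1  4  -3  -19/2 ]
  [ 0  0  0   0    1/6 ]
  [ 0  0  0   1      3 ]
R3 <-> R4
  [ 1  0  4   0   1/12 ]
  [ 0  1  4  -3  -19/2 ]
  [ 0  0  0   1      3 ]
  [ 0  0  0   0    1/6 ]
R4 → 6·R4
  [ 1  0  4   0   1/12 ]
  [ 0  1  4  -3  -19/2 ]
  [ 0  0  0   1      3 ]
  [ 0  0  0   0      1 ]
R3 → R3 − 3·R4
  [ 1  0  4   0   1/12 ]
  [ 0  1  4  -3  -19/2 ]
  [ 0  0  0   1      0 ]
  [ 0  0  0   0      1 ]
R2 → R2 + 19/2·R4
  [ 1  0  4   0  1/12 ]
  [ 0  1  4  -3     0 ]
  [ 0  0  0   1     0 ]
  [ 0  0  0   0     1 ]
R1 → R1 − 1/12·R4
  [ 1  0  4   0  0 ]
  [ 0  1  4  -3  0 ]
  [ 0  0  0   1  0 ]
  [ 0  0  0   0  1 ]
R2 → R2 + 3·R3
  [ 1  0  4  0  0 ]
  [ 0  1  4  0  0 ]
  [ 0  0  0  1  0 ]
  [ 0  0  0  0  1 ]
Pivot columns are the columns containing a leading 1.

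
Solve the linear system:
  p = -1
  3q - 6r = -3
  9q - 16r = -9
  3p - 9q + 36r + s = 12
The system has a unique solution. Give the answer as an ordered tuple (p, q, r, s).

Form the augmented matrix and row-reduce:
  [ 1   0    0  0  |  -1 ]
  [ 0   3   -6  0  |  -3 ]
  [ 0   9  -16  0  |  -9 ]
  [ 3  -9   36  1  |  12 ]
R4 ← R4 − 3·R1
R2 ← 1/3·R2
R3 ← R3 − 9·R2
R4 ← R4 + 9·R2
R3 ← 1/2·R3
R4 ← R4 − 18·R3
R2 ← R2 + 2·R3
Reading off the last column: p = -1, q = -1, r = 0, s = 6.

(-1, -1, 0, 6)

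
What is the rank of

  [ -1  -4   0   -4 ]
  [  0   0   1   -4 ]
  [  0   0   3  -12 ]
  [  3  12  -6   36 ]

rank = 2

r1 := -1·r1
  [ 1   4   0    4 ]
  [ 0   0   1   -4 ]
  [ 0   0   3  -12 ]
  [ 3  12  -6   36 ]
r4 := r4 − 3·r1
  [ 1  4   0    4 ]
  [ 0  0   1   -4 ]
  [ 0  0   3  -12 ]
  [ 0  0  -6   24 ]
r3 := r3 − 3·r2
  [ 1  4   0   4 ]
  [ 0  0   1  -4 ]
  [ 0  0   0   0 ]
  [ 0  0  -6  24 ]
r4 := r4 + 6·r2
  [ 1  4  0   4 ]
  [ 0  0  1  -4 ]
  [ 0  0  0   0 ]
  [ 0  0  0   0 ]
The reduced form has 2 nonzero rows.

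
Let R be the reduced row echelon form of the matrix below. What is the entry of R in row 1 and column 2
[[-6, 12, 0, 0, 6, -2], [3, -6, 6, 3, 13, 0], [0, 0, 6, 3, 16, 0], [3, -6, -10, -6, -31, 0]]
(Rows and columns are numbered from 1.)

R1 := -1/6·R1
  [ 1  -2    0   0   -1  1/3 ]
  [ 3  -6    6   3   13    0 ]
  [ 0   0    6   3   16    0 ]
  [ 3  -6  -10  -6  -31    0 ]
R2 := R2 − 3·R1
  [ 1  -2    0   0   -1  1/3 ]
  [ 0   0    6   3   16   -1 ]
  [ 0   0    6   3   16    0 ]
  [ 3  -6  -10  -6  -31    0 ]
R4 := R4 − 3·R1
  [ 1  -2    0   0   -1  1/3 ]
  [ 0   0    6   3   16   -1 ]
  [ 0   0    6   3   16    0 ]
  [ 0   0  -10  -6  -28   -1 ]
R2 := 1/6·R2
  [ 1  -2    0    0   -1   1/3 ]
  [ 0   0    1  1/2  8/3  -1/6 ]
  [ 0   0    6    3   16     0 ]
  [ 0   0  -10   -6  -28    -1 ]
R3 := R3 − 6·R2
  [ 1  -2    0    0   -1   1/3 ]
  [ 0   0    1  1/2  8/3  -1/6 ]
  [ 0   0    0    0    0     1 ]
  [ 0   0  -10   -6  -28    -1 ]
R4 := R4 + 10·R2
  [ 1  -2  0    0    -1   1/3 ]
  [ 0   0  1  1/2   8/3  -1/6 ]
  [ 0   0  0    0     0     1 ]
  [ 0   0  0   -1  -4/3  -8/3 ]
R3 ↔ R4
  [ 1  -2  0    0    -1   1/3 ]
  [ 0   0  1  1/2   8/3  -1/6 ]
  [ 0   0  0   -1  -4/3  -8/3 ]
  [ 0   0  0    0     0     1 ]
R3 := -1·R3
  [ 1  -2  0    0   -1   1/3 ]
  [ 0   0  1  1/2  8/3  -1/6 ]
  [ 0   0  0    1  4/3   8/3 ]
  [ 0   0  0    0    0     1 ]
R3 := R3 − 8/3·R4
  [ 1  -2  0    0   -1   1/3 ]
  [ 0   0  1  1/2  8/3  -1/6 ]
  [ 0   0  0    1  4/3     0 ]
  [ 0   0  0    0    0     1 ]
R2 := R2 + 1/6·R4
  [ 1  -2  0    0   -1  1/3 ]
  [ 0   0  1  1/2  8/3    0 ]
  [ 0   0  0    1  4/3    0 ]
  [ 0   0  0    0    0    1 ]
R1 := R1 − 1/3·R4
  [ 1  -2  0    0   -1  0 ]
  [ 0   0  1  1/2  8/3  0 ]
  [ 0   0  0    1  4/3  0 ]
  [ 0   0  0    0    0  1 ]
R2 := R2 − 1/2·R3
  [ 1  -2  0  0   -1  0 ]
  [ 0   0  1  0    2  0 ]
  [ 0   0  0  1  4/3  0 ]
  [ 0   0  0  0    0  1 ]

-2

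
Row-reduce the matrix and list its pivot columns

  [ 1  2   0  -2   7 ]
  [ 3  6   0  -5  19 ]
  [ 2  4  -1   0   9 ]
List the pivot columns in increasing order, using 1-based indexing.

Subtract 3 times r1 from r2.
  [ 1  2   0  -2   7 ]
  [ 0  0   0   1  -2 ]
  [ 2  4  -1   0   9 ]
Subtract 2 times r1 from r3.
  [ 1  2   0  -2   7 ]
  [ 0  0   0   1  -2 ]
  [ 0  0  -1   4  -5 ]
Swap r2 and r3.
  [ 1  2   0  -2   7 ]
  [ 0  0  -1   4  -5 ]
  [ 0  0   0   1  -2 ]
Multiply r2 by -1.
  [ 1  2  0  -2   7 ]
  [ 0  0  1  -4   5 ]
  [ 0  0  0   1  -2 ]
Add 4 times r3 to r2.
  [ 1  2  0  -2   7 ]
  [ 0  0  1   0  -3 ]
  [ 0  0  0   1  -2 ]
Add 2 times r3 to r1.
  [ 1  2  0  0   3 ]
  [ 0  0  1  0  -3 ]
  [ 0  0  0  1  -2 ]
Pivot columns are the columns containing a leading 1.

1, 3, 4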